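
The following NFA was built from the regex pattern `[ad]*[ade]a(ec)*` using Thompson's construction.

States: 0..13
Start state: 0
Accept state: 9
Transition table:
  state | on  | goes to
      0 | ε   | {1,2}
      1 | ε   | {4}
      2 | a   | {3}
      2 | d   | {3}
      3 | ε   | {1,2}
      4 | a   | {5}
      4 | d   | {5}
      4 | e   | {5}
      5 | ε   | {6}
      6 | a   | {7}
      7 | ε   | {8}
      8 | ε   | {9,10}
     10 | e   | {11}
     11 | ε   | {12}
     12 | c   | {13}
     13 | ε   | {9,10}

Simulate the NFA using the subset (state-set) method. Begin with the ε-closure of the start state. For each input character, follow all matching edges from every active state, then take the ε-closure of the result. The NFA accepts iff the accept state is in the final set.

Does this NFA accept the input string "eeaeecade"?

start: ε-closure({0}) = {0,1,2,4}
'e' @ 1: {5,6}
'e' @ 2: {}  — no active states
rest 'aeecade' ignored (set empty)
final: {}; accept 9 not in set

Answer: REJECT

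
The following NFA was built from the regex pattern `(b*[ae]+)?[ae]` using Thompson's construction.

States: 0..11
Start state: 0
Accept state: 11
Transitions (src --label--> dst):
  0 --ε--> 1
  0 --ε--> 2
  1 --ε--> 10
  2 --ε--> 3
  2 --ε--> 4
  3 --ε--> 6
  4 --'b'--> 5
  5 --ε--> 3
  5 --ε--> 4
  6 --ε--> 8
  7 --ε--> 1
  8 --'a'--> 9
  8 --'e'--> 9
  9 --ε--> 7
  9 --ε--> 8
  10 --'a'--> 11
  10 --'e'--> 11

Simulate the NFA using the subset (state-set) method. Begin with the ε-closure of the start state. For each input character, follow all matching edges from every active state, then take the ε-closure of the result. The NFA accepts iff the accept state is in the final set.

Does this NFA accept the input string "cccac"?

Answer: REJECT

Steps:
initial (ε-close {0}): {0,1,2,3,4,6,8,10}
'c' @ 1: {}  — state set empty
rest 'ccac' ignored (set empty)
end set {} — state 11 not in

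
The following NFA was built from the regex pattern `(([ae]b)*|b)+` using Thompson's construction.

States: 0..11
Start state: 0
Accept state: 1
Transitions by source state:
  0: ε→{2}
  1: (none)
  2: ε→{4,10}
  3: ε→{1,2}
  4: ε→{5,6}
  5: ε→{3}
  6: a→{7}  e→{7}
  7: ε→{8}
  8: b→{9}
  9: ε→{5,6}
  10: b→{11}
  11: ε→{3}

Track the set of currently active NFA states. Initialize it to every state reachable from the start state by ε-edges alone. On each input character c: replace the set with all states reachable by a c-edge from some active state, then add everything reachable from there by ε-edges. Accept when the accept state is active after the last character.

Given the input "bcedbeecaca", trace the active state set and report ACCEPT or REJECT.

start: ε-closure({0}) = {0,1,2,3,4,5,6,10}
'b' @ 1: {1,2,3,4,5,6,10,11}  ✓accept
'c' @ 2: {}  — state set empty
rest 'edbeecaca' ignored (set empty)
after full input: {}  (accept=1 not in)

Answer: REJECT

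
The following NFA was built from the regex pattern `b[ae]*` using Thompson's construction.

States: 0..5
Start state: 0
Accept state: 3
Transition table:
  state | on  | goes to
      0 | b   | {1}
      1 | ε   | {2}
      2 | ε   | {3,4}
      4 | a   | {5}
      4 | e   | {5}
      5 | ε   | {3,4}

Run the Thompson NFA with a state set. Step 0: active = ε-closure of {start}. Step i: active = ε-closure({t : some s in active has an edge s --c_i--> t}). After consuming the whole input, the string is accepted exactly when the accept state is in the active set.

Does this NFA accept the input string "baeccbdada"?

initial (ε-close {0}): {0}
'b' @ 1: {1,2,3,4}  (accept∈set)
'a' @ 2: {3,4,5}  (accept∈set)
'e' @ 3: {3,4,5}  (accept∈set)
'c' @ 4: {}  — state set empty
rest 'cbdada' ignored (set empty)
end set {} — state 3 not in

Answer: REJECT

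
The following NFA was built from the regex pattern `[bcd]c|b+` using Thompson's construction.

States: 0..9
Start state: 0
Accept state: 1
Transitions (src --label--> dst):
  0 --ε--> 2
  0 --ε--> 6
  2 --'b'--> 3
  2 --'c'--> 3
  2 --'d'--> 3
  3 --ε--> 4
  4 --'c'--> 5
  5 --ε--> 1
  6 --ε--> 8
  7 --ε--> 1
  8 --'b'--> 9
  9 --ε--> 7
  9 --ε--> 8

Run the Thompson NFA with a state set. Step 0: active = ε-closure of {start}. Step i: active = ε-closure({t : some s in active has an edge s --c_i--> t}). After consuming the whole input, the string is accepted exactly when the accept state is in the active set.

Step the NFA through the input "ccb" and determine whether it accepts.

initial (ε-close {0}): {0,2,6,8}
'c' @ 1: {3,4}
'c' @ 2: {1,5}  (accept∈set)
'b' @ 3: {}  — state set empty
final: {}; accept 1 not in set

Answer: REJECT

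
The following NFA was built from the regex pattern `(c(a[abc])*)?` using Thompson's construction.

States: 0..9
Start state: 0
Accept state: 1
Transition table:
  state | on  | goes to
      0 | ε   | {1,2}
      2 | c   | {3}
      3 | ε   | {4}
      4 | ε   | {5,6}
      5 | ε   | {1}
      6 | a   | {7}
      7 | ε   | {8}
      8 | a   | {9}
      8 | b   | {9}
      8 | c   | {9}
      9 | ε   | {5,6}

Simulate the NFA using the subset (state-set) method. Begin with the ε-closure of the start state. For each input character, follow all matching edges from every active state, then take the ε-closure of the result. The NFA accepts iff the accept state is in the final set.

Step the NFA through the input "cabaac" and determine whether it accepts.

Answer: REJECT

Derivation:
S₀ = ε-closure({0}) = {0,1,2}
'c' @ 1: {1,3,4,5,6}  (accept∈set)
'a' @ 2: {7,8}
'b' @ 3: {1,5,6,9}  (accept∈set)
'a' @ 4: {7,8}
'a' @ 5: {1,5,6,9}  (accept∈set)
'c' @ 6: {}  — dead — no transitions
final: {}; accept 1 not in set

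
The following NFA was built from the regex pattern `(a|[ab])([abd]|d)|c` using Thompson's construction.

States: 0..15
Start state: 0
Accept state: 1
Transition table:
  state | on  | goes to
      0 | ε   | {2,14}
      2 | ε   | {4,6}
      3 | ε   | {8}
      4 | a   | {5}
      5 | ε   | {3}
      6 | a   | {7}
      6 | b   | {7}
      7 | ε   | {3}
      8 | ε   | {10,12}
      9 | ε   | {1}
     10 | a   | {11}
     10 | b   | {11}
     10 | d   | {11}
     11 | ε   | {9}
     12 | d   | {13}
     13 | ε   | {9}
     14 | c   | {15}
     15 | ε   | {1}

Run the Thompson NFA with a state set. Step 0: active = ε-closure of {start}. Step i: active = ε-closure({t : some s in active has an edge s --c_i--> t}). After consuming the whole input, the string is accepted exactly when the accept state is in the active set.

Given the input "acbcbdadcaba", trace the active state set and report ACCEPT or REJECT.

Answer: REJECT

Trace:
S₀ = ε-closure({0}) = {0,2,4,6,14}
'a' @ 1: {3,5,7,8,10,12}
'c' @ 2: {}  — state set empty
rest 'bcbdadcaba' ignored (set empty)
end set {} — state 1 not in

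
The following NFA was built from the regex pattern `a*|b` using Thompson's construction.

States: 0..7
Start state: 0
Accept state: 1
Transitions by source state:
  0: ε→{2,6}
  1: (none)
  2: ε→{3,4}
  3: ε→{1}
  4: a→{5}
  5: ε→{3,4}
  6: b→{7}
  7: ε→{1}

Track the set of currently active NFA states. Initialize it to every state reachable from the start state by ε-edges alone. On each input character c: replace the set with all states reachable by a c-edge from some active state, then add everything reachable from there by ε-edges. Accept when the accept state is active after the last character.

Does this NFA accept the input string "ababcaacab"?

start: ε-closure({0}) = {0,1,2,3,4,6}
'a' @ 1: {1,3,4,5}  ✓accept
'b' @ 2: {}  — dead — no transitions
rest 'abcaacab' ignored (set empty)
after full input: {}  (accept=1 not in)

Answer: REJECT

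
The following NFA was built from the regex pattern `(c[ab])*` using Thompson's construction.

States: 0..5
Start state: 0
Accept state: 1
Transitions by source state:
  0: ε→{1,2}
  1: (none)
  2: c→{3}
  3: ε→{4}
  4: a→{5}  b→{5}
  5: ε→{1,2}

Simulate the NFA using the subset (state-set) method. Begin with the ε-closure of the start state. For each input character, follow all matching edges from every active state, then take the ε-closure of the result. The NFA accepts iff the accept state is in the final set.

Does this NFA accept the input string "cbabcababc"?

Answer: REJECT

Steps:
initial (ε-close {0}): {0,1,2}
'c' @ 1: {3,4}
'b' @ 2: {1,2,5}  [accepting]
'a' @ 3: {}  — dead — no transitions
rest 'bcababc' ignored (set empty)
end set {} — state 1 not in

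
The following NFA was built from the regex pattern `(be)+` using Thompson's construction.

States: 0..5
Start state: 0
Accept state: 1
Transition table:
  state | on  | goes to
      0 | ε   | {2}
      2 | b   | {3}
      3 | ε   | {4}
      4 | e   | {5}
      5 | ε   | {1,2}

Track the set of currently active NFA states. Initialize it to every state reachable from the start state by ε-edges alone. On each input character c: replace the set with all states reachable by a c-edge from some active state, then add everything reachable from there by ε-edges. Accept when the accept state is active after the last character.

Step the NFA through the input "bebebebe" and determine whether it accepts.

S₀ = ε-closure({0}) = {0,2}
'b' @ 1: {3,4}
'e' @ 2: {1,2,5}  (accept∈set)
'b' @ 3: {3,4}
'e' @ 4: {1,2,5}  (accept∈set)
'b' @ 5: {3,4}
'e' @ 6: {1,2,5}  (accept∈set)
'b' @ 7: {3,4}
'e' @ 8: {1,2,5}  (accept∈set)
end set {1,2,5} — state 1 in

Answer: ACCEPT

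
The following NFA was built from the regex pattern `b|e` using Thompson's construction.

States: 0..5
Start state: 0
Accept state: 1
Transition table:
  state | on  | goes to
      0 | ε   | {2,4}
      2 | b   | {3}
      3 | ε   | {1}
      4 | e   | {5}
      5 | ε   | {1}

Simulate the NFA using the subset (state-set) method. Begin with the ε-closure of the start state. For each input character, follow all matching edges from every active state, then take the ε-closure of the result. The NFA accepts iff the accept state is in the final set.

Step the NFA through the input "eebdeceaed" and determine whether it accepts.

Answer: REJECT

Derivation:
start: ε-closure({0}) = {0,2,4}
'e' @ 1: {1,5}  ✓accept
'e' @ 2: {}  — no active states
rest 'bdeceaed' ignored (set empty)
end set {} — state 1 not in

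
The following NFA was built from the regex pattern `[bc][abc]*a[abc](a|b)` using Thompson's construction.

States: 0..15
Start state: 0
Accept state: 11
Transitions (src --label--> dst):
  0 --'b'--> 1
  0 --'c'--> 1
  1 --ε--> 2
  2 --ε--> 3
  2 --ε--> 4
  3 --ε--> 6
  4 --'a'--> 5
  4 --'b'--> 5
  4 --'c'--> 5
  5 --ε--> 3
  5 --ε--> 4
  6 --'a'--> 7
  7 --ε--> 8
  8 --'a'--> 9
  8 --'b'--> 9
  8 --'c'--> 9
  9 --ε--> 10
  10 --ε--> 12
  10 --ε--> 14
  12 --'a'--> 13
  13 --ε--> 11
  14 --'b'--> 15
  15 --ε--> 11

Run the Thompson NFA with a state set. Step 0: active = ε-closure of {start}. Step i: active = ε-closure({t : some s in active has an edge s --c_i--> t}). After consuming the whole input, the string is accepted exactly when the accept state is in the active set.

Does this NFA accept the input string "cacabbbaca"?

S₀ = ε-closure({0}) = {0}
'c' @ 1: {1,2,3,4,6}
'a' @ 2: {3,4,5,6,7,8}
'c' @ 3: {3,4,5,6,9,10,12,14}
'a' @ 4: {3,4,5,6,7,8,11,13}  ✓accept
'b' @ 5: {3,4,5,6,9,10,12,14}
'b' @ 6: {3,4,5,6,11,15}  ✓accept
'b' @ 7: {3,4,5,6}
'a' @ 8: {3,4,5,6,7,8}
'c' @ 9: {3,4,5,6,9,10,12,14}
'a' @ 10: {3,4,5,6,7,8,11,13}  ✓accept
final: {3,4,5,6,7,8,11,13}; accept 11 in set

Answer: ACCEPT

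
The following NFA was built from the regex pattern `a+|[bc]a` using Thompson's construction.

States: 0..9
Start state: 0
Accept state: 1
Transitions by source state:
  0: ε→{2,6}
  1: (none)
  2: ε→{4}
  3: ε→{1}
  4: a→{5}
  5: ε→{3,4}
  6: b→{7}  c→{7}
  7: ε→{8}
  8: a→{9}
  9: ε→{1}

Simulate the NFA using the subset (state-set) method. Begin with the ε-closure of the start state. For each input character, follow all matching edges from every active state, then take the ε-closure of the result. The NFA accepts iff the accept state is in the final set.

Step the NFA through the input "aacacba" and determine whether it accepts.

Answer: REJECT

Steps:
start: ε-closure({0}) = {0,2,4,6}
'a' @ 1: {1,3,4,5}  [accepting]
'a' @ 2: {1,3,4,5}  [accepting]
'c' @ 3: {}  — state set empty
rest 'acba' ignored (set empty)
end set {} — state 1 not in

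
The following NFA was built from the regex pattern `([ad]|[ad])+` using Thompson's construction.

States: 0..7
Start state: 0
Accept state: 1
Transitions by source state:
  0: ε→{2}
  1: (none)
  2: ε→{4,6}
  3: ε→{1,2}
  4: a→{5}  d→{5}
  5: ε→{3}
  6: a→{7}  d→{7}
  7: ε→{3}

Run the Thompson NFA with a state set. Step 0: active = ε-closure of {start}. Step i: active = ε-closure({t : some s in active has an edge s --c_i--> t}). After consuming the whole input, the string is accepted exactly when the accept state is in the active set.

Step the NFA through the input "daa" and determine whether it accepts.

start: ε-closure({0}) = {0,2,4,6}
'd' @ 1: {1,2,3,4,5,6,7}  (accept∈set)
'a' @ 2: {1,2,3,4,5,6,7}  (accept∈set)
'a' @ 3: {1,2,3,4,5,6,7}  (accept∈set)
end set {1,2,3,4,5,6,7} — state 1 in

Answer: ACCEPT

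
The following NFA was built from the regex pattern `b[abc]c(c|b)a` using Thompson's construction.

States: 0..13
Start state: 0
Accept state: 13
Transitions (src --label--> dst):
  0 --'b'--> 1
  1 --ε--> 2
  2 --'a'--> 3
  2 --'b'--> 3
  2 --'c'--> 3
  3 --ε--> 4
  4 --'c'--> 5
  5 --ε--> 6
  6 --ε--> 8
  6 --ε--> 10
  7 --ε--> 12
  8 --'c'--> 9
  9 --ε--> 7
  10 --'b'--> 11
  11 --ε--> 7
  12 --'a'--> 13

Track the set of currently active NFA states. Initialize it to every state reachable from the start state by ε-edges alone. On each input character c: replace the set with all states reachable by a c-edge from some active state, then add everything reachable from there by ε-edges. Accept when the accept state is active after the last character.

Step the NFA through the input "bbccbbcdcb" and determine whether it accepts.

S₀ = ε-closure({0}) = {0}
'b' @ 1: {1,2}
'b' @ 2: {3,4}
'c' @ 3: {5,6,8,10}
'c' @ 4: {7,9,12}
'b' @ 5: {}  — dead — no transitions
rest 'bcdcb' ignored (set empty)
end set {} — state 13 not in

Answer: REJECT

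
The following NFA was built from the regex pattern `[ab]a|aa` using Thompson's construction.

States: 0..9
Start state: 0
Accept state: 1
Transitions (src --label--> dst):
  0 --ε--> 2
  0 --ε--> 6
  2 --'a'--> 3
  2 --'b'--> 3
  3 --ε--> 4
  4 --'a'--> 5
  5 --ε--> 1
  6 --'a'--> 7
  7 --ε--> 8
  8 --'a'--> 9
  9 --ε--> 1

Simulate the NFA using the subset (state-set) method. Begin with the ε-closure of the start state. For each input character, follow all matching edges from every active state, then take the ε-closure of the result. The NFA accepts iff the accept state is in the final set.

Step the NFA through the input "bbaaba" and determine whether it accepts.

Answer: REJECT

Steps:
initial (ε-close {0}): {0,2,6}
'b' @ 1: {3,4}
'b' @ 2: {}  — state set empty
rest 'aaba' ignored (set empty)
final: {}; accept 1 not in set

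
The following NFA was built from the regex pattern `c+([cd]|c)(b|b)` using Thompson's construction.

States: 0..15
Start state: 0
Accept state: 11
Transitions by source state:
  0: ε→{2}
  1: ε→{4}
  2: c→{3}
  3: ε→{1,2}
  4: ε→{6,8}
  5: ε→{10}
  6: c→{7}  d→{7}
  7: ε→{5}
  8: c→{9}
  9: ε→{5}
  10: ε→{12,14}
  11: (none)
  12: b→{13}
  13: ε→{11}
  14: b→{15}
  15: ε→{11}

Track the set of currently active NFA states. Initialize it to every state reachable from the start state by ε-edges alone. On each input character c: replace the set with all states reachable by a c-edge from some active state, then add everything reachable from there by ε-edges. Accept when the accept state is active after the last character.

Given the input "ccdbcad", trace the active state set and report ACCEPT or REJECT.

Answer: REJECT

Derivation:
start: ε-closure({0}) = {0,2}
'c' @ 1: {1,2,3,4,6,8}
'c' @ 2: {1,2,3,4,5,6,7,8,9,10,12,14}
'd' @ 3: {5,7,10,12,14}
'b' @ 4: {11,13,15}  (accept∈set)
'c' @ 5: {}  — state set empty
rest 'ad' ignored (set empty)
end set {} — state 11 not in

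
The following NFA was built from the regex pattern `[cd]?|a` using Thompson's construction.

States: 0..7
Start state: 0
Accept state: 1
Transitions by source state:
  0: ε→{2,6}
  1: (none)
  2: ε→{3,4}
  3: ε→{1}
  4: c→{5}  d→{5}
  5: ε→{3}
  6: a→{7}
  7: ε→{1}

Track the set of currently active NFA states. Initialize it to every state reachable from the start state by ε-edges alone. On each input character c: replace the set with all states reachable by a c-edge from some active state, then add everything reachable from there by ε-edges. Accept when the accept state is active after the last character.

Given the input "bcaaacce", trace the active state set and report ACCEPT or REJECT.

Answer: REJECT

Steps:
start: ε-closure({0}) = {0,1,2,3,4,6}
'b' @ 1: {}  — dead — no transitions
rest 'caaacce' ignored (set empty)
end set {} — state 1 not in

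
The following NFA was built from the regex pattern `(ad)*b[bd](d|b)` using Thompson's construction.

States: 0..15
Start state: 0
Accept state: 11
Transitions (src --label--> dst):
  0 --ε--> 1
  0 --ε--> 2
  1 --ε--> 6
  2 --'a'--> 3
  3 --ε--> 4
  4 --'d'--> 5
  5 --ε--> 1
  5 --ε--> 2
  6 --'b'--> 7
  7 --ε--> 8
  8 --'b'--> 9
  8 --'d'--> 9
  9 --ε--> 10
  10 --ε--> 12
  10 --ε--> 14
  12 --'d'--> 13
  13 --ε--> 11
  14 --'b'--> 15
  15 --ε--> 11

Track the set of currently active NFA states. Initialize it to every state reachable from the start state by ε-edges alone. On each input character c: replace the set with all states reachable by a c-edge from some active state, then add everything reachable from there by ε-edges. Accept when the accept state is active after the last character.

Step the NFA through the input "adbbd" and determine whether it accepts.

Answer: ACCEPT

Derivation:
initial (ε-close {0}): {0,1,2,6}
'a' @ 1: {3,4}
'd' @ 2: {1,2,5,6}
'b' @ 3: {7,8}
'b' @ 4: {9,10,12,14}
'd' @ 5: {11,13}  ✓accept
final: {11,13}; accept 11 in set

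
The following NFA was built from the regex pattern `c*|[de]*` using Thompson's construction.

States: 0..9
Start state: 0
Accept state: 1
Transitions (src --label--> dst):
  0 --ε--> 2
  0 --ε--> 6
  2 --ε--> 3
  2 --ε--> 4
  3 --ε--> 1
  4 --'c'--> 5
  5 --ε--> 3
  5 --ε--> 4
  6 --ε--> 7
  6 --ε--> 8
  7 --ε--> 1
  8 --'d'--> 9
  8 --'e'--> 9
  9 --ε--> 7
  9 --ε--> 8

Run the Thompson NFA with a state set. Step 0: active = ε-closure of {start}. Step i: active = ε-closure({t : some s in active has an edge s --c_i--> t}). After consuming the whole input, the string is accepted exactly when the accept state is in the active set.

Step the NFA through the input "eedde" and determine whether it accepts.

Answer: ACCEPT

Derivation:
initial (ε-close {0}): {0,1,2,3,4,6,7,8}
'e' @ 1: {1,7,8,9}  [accepting]
'e' @ 2: {1,7,8,9}  [accepting]
'd' @ 3: {1,7,8,9}  [accepting]
'd' @ 4: {1,7,8,9}  [accepting]
'e' @ 5: {1,7,8,9}  [accepting]
end set {1,7,8,9} — state 1 in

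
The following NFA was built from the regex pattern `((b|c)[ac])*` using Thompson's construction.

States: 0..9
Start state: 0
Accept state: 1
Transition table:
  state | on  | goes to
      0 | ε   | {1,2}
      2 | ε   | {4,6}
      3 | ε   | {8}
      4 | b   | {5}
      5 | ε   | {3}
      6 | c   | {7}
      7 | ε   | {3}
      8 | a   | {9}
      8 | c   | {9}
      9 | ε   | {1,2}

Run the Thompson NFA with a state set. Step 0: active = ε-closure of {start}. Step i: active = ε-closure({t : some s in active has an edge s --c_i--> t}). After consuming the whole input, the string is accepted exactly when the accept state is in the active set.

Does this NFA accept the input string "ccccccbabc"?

S₀ = ε-closure({0}) = {0,1,2,4,6}
'c' @ 1: {3,7,8}
'c' @ 2: {1,2,4,6,9}  (accept∈set)
'c' @ 3: {3,7,8}
'c' @ 4: {1,2,4,6,9}  (accept∈set)
'c' @ 5: {3,7,8}
'c' @ 6: {1,2,4,6,9}  (accept∈set)
'b' @ 7: {3,5,8}
'a' @ 8: {1,2,4,6,9}  (accept∈set)
'b' @ 9: {3,5,8}
'c' @ 10: {1,2,4,6,9}  (accept∈set)
end set {1,2,4,6,9} — state 1 in

Answer: ACCEPT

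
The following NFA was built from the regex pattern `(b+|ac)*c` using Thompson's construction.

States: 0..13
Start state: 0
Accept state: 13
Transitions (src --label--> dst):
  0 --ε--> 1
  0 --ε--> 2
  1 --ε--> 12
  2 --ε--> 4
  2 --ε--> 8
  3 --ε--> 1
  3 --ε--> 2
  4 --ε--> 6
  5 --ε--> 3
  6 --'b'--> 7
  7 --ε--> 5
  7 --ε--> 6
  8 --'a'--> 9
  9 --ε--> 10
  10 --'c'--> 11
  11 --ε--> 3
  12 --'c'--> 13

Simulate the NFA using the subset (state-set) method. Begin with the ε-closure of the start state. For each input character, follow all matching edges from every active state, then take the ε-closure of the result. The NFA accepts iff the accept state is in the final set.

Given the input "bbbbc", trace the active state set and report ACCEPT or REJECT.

initial (ε-close {0}): {0,1,2,4,6,8,12}
'b' @ 1: {1,2,3,4,5,6,7,8,12}
'b' @ 2: {1,2,3,4,5,6,7,8,12}
'b' @ 3: {1,2,3,4,5,6,7,8,12}
'b' @ 4: {1,2,3,4,5,6,7,8,12}
'c' @ 5: {13}  ✓accept
after full input: {13}  (accept=13 in)

Answer: ACCEPT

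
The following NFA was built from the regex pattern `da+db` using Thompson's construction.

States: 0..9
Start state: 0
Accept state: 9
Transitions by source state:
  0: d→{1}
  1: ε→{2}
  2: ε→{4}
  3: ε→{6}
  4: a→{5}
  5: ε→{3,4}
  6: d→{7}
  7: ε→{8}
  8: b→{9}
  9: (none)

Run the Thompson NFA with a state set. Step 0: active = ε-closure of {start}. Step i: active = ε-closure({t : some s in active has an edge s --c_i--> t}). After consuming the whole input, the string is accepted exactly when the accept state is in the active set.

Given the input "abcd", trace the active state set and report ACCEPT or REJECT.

Answer: REJECT

Steps:
start: ε-closure({0}) = {0}
'a' @ 1: {}  — no active states
rest 'bcd' ignored (set empty)
after full input: {}  (accept=9 not in)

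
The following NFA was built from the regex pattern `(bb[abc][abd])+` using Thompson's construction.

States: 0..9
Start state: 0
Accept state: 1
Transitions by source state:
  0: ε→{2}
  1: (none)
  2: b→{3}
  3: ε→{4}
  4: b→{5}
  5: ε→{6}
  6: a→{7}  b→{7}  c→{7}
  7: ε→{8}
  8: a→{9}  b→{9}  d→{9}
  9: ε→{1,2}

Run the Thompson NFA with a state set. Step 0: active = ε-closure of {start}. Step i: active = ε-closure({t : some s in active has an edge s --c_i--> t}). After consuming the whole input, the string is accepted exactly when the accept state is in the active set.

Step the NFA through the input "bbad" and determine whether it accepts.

initial (ε-close {0}): {0,2}
'b' @ 1: {3,4}
'b' @ 2: {5,6}
'a' @ 3: {7,8}
'd' @ 4: {1,2,9}  ✓accept
after full input: {1,2,9}  (accept=1 in)

Answer: ACCEPT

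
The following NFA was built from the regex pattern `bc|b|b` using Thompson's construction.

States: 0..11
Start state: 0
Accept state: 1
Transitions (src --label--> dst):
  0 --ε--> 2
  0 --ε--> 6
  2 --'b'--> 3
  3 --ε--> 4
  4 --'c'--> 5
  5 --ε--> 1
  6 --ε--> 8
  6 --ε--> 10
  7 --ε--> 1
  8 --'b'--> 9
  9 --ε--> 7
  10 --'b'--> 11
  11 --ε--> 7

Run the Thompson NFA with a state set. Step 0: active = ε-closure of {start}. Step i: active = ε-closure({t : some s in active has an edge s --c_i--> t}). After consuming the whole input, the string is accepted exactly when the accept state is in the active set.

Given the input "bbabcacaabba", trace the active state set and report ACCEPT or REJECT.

Answer: REJECT

Trace:
initial (ε-close {0}): {0,2,6,8,10}
'b' @ 1: {1,3,4,7,9,11}  [accepting]
'b' @ 2: {}  — state set empty
rest 'abcacaabba' ignored (set empty)
after full input: {}  (accept=1 not in)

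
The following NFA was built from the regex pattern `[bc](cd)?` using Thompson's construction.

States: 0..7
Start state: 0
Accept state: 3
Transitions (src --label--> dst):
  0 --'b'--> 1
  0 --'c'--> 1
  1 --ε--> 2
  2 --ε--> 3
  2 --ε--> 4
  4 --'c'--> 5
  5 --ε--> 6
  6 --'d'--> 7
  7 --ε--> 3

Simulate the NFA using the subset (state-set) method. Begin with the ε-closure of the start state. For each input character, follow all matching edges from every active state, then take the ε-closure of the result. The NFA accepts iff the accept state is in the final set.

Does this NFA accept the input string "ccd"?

Answer: ACCEPT

Trace:
S₀ = ε-closure({0}) = {0}
'c' @ 1: {1,2,3,4}  ✓accept
'c' @ 2: {5,6}
'd' @ 3: {3,7}  ✓accept
end set {3,7} — state 3 in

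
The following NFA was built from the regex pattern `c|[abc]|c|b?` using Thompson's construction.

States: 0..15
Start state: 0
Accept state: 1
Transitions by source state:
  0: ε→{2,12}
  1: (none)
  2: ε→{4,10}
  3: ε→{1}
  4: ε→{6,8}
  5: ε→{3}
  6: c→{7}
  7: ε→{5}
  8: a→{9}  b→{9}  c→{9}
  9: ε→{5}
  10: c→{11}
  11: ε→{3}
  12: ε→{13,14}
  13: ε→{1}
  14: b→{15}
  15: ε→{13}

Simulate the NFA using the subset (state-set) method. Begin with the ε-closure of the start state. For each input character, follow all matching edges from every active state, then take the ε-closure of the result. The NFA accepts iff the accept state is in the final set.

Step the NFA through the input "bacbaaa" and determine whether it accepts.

start: ε-closure({0}) = {0,1,2,4,6,8,10,12,13,14}
'b' @ 1: {1,3,5,9,13,15}  (accept∈set)
'a' @ 2: {}  — state set empty
rest 'cbaaa' ignored (set empty)
final: {}; accept 1 not in set

Answer: REJECT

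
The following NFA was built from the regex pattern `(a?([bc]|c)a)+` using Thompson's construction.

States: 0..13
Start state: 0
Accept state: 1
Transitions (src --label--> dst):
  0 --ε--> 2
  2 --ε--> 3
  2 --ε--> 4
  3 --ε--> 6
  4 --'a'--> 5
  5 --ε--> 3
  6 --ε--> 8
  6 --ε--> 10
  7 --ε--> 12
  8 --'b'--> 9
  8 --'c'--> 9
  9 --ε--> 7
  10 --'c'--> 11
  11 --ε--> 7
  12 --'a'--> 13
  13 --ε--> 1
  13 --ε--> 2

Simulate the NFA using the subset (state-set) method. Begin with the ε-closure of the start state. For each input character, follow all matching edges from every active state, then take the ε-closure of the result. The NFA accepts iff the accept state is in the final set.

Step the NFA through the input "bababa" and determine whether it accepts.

start: ε-closure({0}) = {0,2,3,4,6,8,10}
'b' @ 1: {7,9,12}
'a' @ 2: {1,2,3,4,6,8,10,13}  [accepting]
'b' @ 3: {7,9,12}
'a' @ 4: {1,2,3,4,6,8,10,13}  [accepting]
'b' @ 5: {7,9,12}
'a' @ 6: {1,2,3,4,6,8,10,13}  [accepting]
after full input: {1,2,3,4,6,8,10,13}  (accept=1 in)

Answer: ACCEPT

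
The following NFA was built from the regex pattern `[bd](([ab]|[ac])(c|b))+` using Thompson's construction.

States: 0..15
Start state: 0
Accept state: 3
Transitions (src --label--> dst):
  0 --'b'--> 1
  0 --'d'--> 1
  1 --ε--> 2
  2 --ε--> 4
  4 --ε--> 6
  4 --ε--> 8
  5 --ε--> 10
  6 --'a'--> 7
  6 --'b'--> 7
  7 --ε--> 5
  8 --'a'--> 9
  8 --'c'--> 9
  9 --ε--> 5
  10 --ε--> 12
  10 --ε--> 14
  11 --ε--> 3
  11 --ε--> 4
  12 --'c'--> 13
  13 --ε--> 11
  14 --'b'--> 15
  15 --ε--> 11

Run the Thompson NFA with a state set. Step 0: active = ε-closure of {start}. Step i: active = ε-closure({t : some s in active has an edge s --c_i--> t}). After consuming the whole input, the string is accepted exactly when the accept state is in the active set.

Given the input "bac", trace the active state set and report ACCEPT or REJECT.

start: ε-closure({0}) = {0}
'b' @ 1: {1,2,4,6,8}
'a' @ 2: {5,7,9,10,12,14}
'c' @ 3: {3,4,6,8,11,13}  (accept∈set)
after full input: {3,4,6,8,11,13}  (accept=3 in)

Answer: ACCEPT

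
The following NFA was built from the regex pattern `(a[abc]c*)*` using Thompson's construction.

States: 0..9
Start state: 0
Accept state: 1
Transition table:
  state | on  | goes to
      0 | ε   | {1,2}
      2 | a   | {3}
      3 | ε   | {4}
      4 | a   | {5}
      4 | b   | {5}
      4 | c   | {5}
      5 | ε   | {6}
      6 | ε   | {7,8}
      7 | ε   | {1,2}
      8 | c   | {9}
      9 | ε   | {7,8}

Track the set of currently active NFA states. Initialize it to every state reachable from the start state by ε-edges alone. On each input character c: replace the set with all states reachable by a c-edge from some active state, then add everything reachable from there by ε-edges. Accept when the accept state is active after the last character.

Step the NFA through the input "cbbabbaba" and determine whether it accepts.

start: ε-closure({0}) = {0,1,2}
'c' @ 1: {}  — dead — no transitions
rest 'bbabbaba' ignored (set empty)
final: {}; accept 1 not in set

Answer: REJECT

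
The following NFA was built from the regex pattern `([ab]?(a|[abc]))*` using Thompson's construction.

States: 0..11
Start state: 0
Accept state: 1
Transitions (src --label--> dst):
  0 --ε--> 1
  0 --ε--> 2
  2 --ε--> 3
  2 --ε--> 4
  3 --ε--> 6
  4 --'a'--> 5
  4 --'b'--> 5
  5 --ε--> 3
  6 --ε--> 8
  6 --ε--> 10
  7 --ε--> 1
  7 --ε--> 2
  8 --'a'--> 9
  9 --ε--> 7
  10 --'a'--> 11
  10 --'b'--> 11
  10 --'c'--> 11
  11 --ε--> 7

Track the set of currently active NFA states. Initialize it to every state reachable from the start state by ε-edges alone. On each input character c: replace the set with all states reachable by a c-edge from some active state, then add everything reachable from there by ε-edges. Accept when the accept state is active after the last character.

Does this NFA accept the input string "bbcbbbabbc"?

Answer: ACCEPT

Steps:
initial (ε-close {0}): {0,1,2,3,4,6,8,10}
'b' @ 1: {1,2,3,4,5,6,7,8,10,11}  [accepting]
'b' @ 2: {1,2,3,4,5,6,7,8,10,11}  [accepting]
'c' @ 3: {1,2,3,4,6,7,8,10,11}  [accepting]
'b' @ 4: {1,2,3,4,5,6,7,8,10,11}  [accepting]
'b' @ 5: {1,2,3,4,5,6,7,8,10,11}  [accepting]
'b' @ 6: {1,2,3,4,5,6,7,8,10,11}  [accepting]
'a' @ 7: {1,2,3,4,5,6,7,8,9,10,11}  [accepting]
'b' @ 8: {1,2,3,4,5,6,7,8,10,11}  [accepting]
'b' @ 9: {1,2,3,4,5,6,7,8,10,11}  [accepting]
'c' @ 10: {1,2,3,4,6,7,8,10,11}  [accepting]
after full input: {1,2,3,4,6,7,8,10,11}  (accept=1 in)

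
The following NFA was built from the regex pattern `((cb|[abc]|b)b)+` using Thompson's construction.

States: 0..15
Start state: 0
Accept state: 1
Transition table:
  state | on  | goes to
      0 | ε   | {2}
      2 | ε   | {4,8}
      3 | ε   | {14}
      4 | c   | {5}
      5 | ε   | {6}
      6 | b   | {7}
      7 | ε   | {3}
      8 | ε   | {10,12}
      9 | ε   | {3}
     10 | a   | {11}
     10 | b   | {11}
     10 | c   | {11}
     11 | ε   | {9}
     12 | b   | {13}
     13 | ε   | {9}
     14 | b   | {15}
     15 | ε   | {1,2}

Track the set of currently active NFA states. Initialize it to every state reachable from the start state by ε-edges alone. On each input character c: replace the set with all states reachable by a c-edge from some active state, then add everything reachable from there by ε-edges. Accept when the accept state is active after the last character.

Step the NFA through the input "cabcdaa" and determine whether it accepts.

Answer: REJECT

Steps:
S₀ = ε-closure({0}) = {0,2,4,8,10,12}
'c' @ 1: {3,5,6,9,11,14}
'a' @ 2: {}  — state set empty
rest 'bcdaa' ignored (set empty)
final: {}; accept 1 not in set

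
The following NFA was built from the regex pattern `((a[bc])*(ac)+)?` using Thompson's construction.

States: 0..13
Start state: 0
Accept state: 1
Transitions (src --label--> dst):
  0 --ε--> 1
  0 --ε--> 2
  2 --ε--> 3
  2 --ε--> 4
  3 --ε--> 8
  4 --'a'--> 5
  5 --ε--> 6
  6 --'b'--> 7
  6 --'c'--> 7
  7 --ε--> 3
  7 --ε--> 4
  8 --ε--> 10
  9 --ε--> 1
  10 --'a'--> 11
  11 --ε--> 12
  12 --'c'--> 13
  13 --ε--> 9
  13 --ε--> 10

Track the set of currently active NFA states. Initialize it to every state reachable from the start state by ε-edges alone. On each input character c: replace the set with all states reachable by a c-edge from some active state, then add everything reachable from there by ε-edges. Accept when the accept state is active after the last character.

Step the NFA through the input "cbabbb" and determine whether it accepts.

S₀ = ε-closure({0}) = {0,1,2,3,4,8,10}
'c' @ 1: {}  — state set empty
rest 'babbb' ignored (set empty)
after full input: {}  (accept=1 not in)

Answer: REJECT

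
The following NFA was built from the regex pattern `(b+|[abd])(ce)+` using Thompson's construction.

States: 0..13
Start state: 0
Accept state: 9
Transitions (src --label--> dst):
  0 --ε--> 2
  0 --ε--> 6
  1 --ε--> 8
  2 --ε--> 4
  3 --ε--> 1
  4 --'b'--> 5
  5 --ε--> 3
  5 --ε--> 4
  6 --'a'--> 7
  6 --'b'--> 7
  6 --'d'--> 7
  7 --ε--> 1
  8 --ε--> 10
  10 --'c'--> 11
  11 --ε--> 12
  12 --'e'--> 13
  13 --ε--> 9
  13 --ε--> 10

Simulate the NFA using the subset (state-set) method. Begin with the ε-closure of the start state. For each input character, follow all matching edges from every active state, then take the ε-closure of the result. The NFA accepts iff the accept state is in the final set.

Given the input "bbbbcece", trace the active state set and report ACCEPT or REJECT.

Answer: ACCEPT

Trace:
S₀ = ε-closure({0}) = {0,2,4,6}
'b' @ 1: {1,3,4,5,7,8,10}
'b' @ 2: {1,3,4,5,8,10}
'b' @ 3: {1,3,4,5,8,10}
'b' @ 4: {1,3,4,5,8,10}
'c' @ 5: {11,12}
'e' @ 6: {9,10,13}  [accepting]
'c' @ 7: {11,12}
'e' @ 8: {9,10,13}  [accepting]
end set {9,10,13} — state 9 in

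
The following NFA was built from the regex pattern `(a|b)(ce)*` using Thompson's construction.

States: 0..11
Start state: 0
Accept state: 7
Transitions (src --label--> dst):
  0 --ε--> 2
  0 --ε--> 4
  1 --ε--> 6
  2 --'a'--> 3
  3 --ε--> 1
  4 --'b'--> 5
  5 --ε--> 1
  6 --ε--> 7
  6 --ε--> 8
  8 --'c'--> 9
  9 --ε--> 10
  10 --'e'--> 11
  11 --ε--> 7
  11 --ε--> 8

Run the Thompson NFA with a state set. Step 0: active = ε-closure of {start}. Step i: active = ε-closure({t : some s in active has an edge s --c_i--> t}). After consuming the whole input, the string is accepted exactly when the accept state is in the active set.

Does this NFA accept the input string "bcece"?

Answer: ACCEPT

Derivation:
S₀ = ε-closure({0}) = {0,2,4}
'b' @ 1: {1,5,6,7,8}  ✓accept
'c' @ 2: {9,10}
'e' @ 3: {7,8,11}  ✓accept
'c' @ 4: {9,10}
'e' @ 5: {7,8,11}  ✓accept
final: {7,8,11}; accept 7 in set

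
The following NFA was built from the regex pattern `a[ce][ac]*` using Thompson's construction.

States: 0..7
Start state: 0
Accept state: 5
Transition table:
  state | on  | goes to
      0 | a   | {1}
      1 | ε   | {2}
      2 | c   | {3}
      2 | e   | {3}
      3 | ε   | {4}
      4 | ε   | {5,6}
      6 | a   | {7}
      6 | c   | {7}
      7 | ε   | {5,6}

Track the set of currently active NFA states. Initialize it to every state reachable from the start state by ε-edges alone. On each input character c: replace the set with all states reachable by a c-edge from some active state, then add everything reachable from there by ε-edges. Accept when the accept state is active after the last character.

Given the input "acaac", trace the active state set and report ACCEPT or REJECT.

S₀ = ε-closure({0}) = {0}
'a' @ 1: {1,2}
'c' @ 2: {3,4,5,6}  ✓accept
'a' @ 3: {5,6,7}  ✓accept
'a' @ 4: {5,6,7}  ✓accept
'c' @ 5: {5,6,7}  ✓accept
end set {5,6,7} — state 5 in

Answer: ACCEPT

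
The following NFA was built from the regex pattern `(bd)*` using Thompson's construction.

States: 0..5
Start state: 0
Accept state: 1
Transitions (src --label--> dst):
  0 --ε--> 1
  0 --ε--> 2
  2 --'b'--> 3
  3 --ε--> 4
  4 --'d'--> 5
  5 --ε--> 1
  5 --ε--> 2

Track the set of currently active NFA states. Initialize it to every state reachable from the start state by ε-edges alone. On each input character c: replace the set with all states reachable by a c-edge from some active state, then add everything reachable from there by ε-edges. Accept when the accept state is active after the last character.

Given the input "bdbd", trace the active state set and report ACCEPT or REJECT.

Answer: ACCEPT

Trace:
start: ε-closure({0}) = {0,1,2}
'b' @ 1: {3,4}
'd' @ 2: {1,2,5}  (accept∈set)
'b' @ 3: {3,4}
'd' @ 4: {1,2,5}  (accept∈set)
after full input: {1,2,5}  (accept=1 in)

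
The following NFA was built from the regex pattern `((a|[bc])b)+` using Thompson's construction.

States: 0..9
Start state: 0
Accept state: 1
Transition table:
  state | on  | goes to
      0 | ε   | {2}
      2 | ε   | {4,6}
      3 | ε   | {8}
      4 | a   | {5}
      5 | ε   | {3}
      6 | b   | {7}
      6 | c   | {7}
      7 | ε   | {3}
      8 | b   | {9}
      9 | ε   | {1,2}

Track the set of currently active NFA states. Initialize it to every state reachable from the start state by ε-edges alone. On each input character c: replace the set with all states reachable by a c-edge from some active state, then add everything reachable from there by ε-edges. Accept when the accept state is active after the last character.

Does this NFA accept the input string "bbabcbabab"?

Answer: ACCEPT

Trace:
S₀ = ε-closure({0}) = {0,2,4,6}
'b' @ 1: {3,7,8}
'b' @ 2: {1,2,4,6,9}  [accepting]
'a' @ 3: {3,5,8}
'b' @ 4: {1,2,4,6,9}  [accepting]
'c' @ 5: {3,7,8}
'b' @ 6: {1,2,4,6,9}  [accepting]
'a' @ 7: {3,5,8}
'b' @ 8: {1,2,4,6,9}  [accepting]
'a' @ 9: {3,5,8}
'b' @ 10: {1,2,4,6,9}  [accepting]
final: {1,2,4,6,9}; accept 1 in set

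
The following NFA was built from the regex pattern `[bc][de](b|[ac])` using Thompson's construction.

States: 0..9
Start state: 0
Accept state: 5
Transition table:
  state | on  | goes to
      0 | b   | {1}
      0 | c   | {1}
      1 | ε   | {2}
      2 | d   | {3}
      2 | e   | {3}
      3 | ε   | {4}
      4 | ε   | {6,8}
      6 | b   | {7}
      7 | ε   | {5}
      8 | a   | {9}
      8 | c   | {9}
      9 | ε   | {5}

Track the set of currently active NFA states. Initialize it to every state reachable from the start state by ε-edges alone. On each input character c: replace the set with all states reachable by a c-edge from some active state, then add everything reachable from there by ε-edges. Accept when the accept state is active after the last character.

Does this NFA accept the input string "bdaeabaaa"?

start: ε-closure({0}) = {0}
'b' @ 1: {1,2}
'd' @ 2: {3,4,6,8}
'a' @ 3: {5,9}  ✓accept
'e' @ 4: {}  — state set empty
rest 'abaaa' ignored (set empty)
final: {}; accept 5 not in set

Answer: REJECT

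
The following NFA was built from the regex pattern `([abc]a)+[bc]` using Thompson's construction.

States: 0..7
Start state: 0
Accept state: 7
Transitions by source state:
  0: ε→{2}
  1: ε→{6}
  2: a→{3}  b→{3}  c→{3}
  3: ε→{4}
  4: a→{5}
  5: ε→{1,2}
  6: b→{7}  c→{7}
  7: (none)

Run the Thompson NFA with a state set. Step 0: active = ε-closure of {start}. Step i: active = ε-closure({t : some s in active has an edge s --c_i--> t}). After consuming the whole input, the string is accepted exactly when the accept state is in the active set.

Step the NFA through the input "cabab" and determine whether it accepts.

initial (ε-close {0}): {0,2}
'c' @ 1: {3,4}
'a' @ 2: {1,2,5,6}
'b' @ 3: {3,4,7}  (accept∈set)
'a' @ 4: {1,2,5,6}
'b' @ 5: {3,4,7}  (accept∈set)
after full input: {3,4,7}  (accept=7 in)

Answer: ACCEPT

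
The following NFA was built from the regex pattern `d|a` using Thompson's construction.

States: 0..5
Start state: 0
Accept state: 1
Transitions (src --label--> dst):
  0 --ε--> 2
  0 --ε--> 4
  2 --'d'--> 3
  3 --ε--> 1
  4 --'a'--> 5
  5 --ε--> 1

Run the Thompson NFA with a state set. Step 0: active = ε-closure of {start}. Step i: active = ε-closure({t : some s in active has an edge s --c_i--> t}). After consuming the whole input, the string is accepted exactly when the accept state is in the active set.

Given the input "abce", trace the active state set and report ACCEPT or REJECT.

Answer: REJECT

Steps:
start: ε-closure({0}) = {0,2,4}
'a' @ 1: {1,5}  [accepting]
'b' @ 2: {}  — state set empty
rest 'ce' ignored (set empty)
final: {}; accept 1 not in set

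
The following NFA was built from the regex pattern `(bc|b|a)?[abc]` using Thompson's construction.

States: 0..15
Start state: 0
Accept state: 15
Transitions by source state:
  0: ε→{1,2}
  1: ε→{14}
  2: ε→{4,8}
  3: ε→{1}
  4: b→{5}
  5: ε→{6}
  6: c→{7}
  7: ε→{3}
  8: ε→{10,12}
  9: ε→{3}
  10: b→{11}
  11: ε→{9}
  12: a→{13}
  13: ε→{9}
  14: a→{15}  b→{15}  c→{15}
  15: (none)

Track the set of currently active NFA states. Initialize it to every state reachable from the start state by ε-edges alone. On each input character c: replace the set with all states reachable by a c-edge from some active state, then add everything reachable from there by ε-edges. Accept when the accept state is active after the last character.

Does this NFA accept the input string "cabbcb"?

start: ε-closure({0}) = {0,1,2,4,8,10,12,14}
'c' @ 1: {15}  (accept∈set)
'a' @ 2: {}  — no active states
rest 'bbcb' ignored (set empty)
final: {}; accept 15 not in set

Answer: REJECT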